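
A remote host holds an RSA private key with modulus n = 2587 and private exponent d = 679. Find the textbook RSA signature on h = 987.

1221

h^679 mod 2587 = 1221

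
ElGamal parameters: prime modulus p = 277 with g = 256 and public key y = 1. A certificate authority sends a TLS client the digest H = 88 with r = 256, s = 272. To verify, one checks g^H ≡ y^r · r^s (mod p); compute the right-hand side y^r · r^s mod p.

236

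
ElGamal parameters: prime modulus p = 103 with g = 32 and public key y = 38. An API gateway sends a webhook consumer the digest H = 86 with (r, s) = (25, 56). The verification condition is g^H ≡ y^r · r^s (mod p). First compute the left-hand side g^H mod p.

32^86 mod 103 = 41

41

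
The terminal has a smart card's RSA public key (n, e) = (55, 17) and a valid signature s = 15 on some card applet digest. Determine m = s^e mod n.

s^2 ≡ 15^2 = 225 ≡ 5
s^4 ≡ 5^2 = 25
s^8 ≡ 25^2 = 625 ≡ 20
s^16 ≡ 20^2 = 400 ≡ 15
17 = 16 + 1, so s^17 ≡ 15·15 ≡ 5 (mod 55)

5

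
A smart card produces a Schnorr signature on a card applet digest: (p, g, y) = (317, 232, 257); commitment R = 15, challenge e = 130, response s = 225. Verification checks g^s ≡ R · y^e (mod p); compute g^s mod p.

232^2 = 53824 ≡ 251
232^4 ≡ 251^2 = 63001 ≡ 235
232^8 ≡ 235^2 = 55225 ≡ 67
232^16 ≡ 67^2 = 4489 ≡ 51
232^32 ≡ 51^2 = 2601 ≡ 65
232^64 ≡ 65^2 = 4225 ≡ 104
232^128 ≡ 104^2 = 10816 ≡ 38
225 = 128 + 64 + 32 + 1, so 232^225 ≡ 38·104·65·232 ≡ 160 (mod 317)

160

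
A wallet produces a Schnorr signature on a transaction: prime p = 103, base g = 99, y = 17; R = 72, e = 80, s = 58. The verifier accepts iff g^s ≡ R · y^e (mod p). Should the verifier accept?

reject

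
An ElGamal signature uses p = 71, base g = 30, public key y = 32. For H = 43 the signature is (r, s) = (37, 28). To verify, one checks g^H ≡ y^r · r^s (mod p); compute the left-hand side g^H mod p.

Squares mod 71: 30^1≡30, 30^2≡48, 30^4≡32, 30^8≡30, 30^16≡48, 30^32≡32
43 = 32 + 8 + 2 + 1, so 30^43 ≡ 32·30·48·30 ≡ 30 (mod 71)

30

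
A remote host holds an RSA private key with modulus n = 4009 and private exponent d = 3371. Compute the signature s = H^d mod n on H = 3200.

2691

H^2 ≡ 3200^2 = 10240000 ≡ 1014
H^4 ≡ 1014^2 = 1028196 ≡ 1892
H^8 ≡ 1892^2 = 3579664 ≡ 3636
H^16 ≡ 3636^2 = 13220496 ≡ 2823
H^32 ≡ 2823^2 = 7969329 ≡ 3446
H^64 ≡ 3446^2 = 11874916 ≡ 258
H^128 ≡ 258^2 = 66564 ≡ 2420
H^256 ≡ 2420^2 = 5856400 ≡ 3260
H^512 ≡ 3260^2 = 10627600 ≡ 3750
H^1024 ≡ 3750^2 = 14062500 ≡ 2937
H^2048 ≡ 2937^2 = 8625969 ≡ 2610
3371 = 2048 + 1024 + 256 + 32 + 8 + 2 + 1, so H^3371 ≡ 2610·2937·3260·3446·3636·1014·3200 ≡ 2691 (mod 4009)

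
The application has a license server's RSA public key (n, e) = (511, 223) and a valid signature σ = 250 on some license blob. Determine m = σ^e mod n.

278

Squares mod 511: σ^1≡250, σ^2≡158, σ^4≡436, σ^8≡4, σ^16≡16, σ^32≡256, σ^64≡128, σ^128≡32
223 = 128 + 64 + 16 + 8 + 4 + 2 + 1, so σ^223 ≡ 32·128·16·4·436·158·250 ≡ 278 (mod 511)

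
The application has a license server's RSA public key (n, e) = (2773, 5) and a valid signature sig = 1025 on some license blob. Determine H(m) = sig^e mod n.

sig^5 mod 2773 = 218

218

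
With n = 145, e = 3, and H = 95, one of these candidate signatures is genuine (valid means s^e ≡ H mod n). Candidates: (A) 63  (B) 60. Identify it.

B

Candidate A: 63^2 = 3969 ≡ 54; 3 = 2 + 1, so 63^3 ≡ 54·63 ≡ 67 (mod 145)
Candidate B: 60^2 = 3600 ≡ 120; 3 = 2 + 1, so 60^3 ≡ 120·60 ≡ 95 (mod 145)
  → matches H = 95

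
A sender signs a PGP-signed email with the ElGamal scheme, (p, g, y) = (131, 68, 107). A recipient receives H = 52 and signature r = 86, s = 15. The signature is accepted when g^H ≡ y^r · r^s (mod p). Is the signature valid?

Left side g^H mod p:
Squares mod 131: 68^1≡68, 68^2≡39, 68^4≡80, 68^8≡112, 68^16≡99, 68^32≡107
52 = 32 + 16 + 4, so 68^52 ≡ 107·99·80 ≡ 1 (mod 131)
Right side y^r · r^s mod p:
Squares mod 131: 107^1≡107, 107^2≡52, 107^4≡84, 107^8≡113, 107^16≡62, 107^32≡45, 107^64≡60
86 = 64 + 16 + 4 + 2, so 107^86 ≡ 60·62·84·52 ≡ 113 (mod 131)
Squares mod 131: 86^1≡86, 86^2≡60, 86^4≡63, 86^8≡39
15 = 8 + 4 + 2 + 1, so 86^15 ≡ 39·63·60·86 ≡ 71 (mod 131)
113·71 = 8023 ≡ 32 (mod 131)
1 ≠ 32, so verification fails.

invalid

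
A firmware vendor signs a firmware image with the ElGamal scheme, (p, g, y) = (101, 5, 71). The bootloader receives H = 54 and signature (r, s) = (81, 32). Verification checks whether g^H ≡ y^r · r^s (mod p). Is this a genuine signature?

genuine

Left side g^H mod p:
5^2 = 25
5^4 ≡ 25^2 = 625 ≡ 19
5^8 ≡ 19^2 = 361 ≡ 58
5^16 ≡ 58^2 = 3364 ≡ 31
5^32 ≡ 31^2 = 961 ≡ 52
54 = 32 + 16 + 4 + 2, so 5^54 ≡ 52·31·19·25 ≡ 19 (mod 101)
Right side y^r · r^s mod p:
71^2 = 5041 ≡ 92
71^4 ≡ 92^2 = 8464 ≡ 81
71^8 ≡ 81^2 = 6561 ≡ 97
71^16 ≡ 97^2 = 9409 ≡ 16
71^32 ≡ 16^2 = 256 ≡ 54
71^64 ≡ 54^2 = 2916 ≡ 88
81 = 64 + 16 + 1, so 71^81 ≡ 88·16·71 ≡ 79 (mod 101)
81^2 = 6561 ≡ 97
81^4 ≡ 97^2 = 9409 ≡ 16
81^8 ≡ 16^2 = 256 ≡ 54
81^16 ≡ 54^2 = 2916 ≡ 88
81^32 ≡ 88^2 = 7744 ≡ 68
79·68 = 5372 ≡ 19 (mod 101)
19 ≡ 19 (mod 101), so the signature is genuine.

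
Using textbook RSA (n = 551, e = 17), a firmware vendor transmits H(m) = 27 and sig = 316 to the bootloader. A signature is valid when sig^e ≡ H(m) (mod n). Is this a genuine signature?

genuine

sig^2 ≡ 316^2 = 99856 ≡ 125
sig^4 ≡ 125^2 = 15625 ≡ 197
sig^8 ≡ 197^2 = 38809 ≡ 239
sig^16 ≡ 239^2 = 57121 ≡ 368
17 = 16 + 1, so sig^17 ≡ 368·316 ≡ 27 (mod 551)
Since 27 equals the digest 27, verification succeeds.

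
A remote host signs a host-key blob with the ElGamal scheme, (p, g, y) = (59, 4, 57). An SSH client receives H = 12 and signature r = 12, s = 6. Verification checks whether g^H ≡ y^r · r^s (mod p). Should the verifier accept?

Left side g^H mod p:
Squares mod 59: 4^1≡4, 4^2≡16, 4^4≡20, 4^8≡46
12 = 8 + 4, so 4^12 ≡ 46·20 ≡ 35 (mod 59)
Right side y^r · r^s mod p:
Squares mod 59: 57^1≡57, 57^2≡4, 57^4≡16, 57^8≡20
12 = 8 + 4, so 57^12 ≡ 20·16 ≡ 25 (mod 59)
Squares mod 59: 12^1≡12, 12^2≡26, 12^4≡27
6 = 4 + 2, so 12^6 ≡ 27·26 ≡ 53 (mod 59)
25·53 = 1325 ≡ 27 (mod 59)
35 ≠ 27, so verification fails.

reject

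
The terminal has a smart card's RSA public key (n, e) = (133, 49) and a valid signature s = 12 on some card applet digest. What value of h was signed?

s^2 ≡ 12^2 = 144 ≡ 11
s^4 ≡ 11^2 = 121
s^8 ≡ 121^2 = 14641 ≡ 11
s^16 ≡ 11^2 = 121
s^32 ≡ 121^2 = 14641 ≡ 11
49 = 32 + 16 + 1, so s^49 ≡ 11·121·12 ≡ 12 (mod 133)

12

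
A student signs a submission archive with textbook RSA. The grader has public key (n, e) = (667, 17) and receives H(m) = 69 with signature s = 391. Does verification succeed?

s^2 ≡ 391^2 = 152881 ≡ 138
s^4 ≡ 138^2 = 19044 ≡ 368
s^8 ≡ 368^2 = 135424 ≡ 23
s^16 ≡ 23^2 = 529
17 = 16 + 1, so s^17 ≡ 529·391 ≡ 69 (mod 667)
Since 69 equals the digest 69, verification succeeds.

passes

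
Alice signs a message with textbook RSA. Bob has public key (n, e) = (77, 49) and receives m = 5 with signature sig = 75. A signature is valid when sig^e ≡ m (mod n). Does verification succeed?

passes

Squares mod 77: sig^1≡75, sig^2≡4, sig^4≡16, sig^8≡25, sig^16≡9, sig^32≡4
49 = 32 + 16 + 1, so sig^49 ≡ 4·9·75 ≡ 5 (mod 77)
Since 5 equals the digest 5, verification succeeds.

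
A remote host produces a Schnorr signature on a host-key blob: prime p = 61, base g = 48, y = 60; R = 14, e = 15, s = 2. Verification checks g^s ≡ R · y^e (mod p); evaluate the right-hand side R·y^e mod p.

Squares mod 61: 60^1≡60, 60^2≡1, 60^4≡1, 60^8≡1
15 = 8 + 4 + 2 + 1, so 60^15 ≡ 1·1·1·60 ≡ 60 (mod 61)
R · y^e ≡ 14·60 = 840 ≡ 47 (mod 61)

47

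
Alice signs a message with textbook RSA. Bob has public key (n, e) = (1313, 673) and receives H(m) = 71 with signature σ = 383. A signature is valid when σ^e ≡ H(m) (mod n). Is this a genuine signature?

σ^2 ≡ 383^2 = 146689 ≡ 946
σ^4 ≡ 946^2 = 894916 ≡ 763
σ^8 ≡ 763^2 = 582169 ≡ 510
σ^16 ≡ 510^2 = 260100 ≡ 126
σ^32 ≡ 126^2 = 15876 ≡ 120
σ^64 ≡ 120^2 = 14400 ≡ 1270
σ^128 ≡ 1270^2 = 1612900 ≡ 536
σ^256 ≡ 536^2 = 287296 ≡ 1062
σ^512 ≡ 1062^2 = 1127844 ≡ 1290
673 = 512 + 128 + 32 + 1, so σ^673 ≡ 1290·536·120·383 ≡ 71 (mod 1313)
Since 71 equals the digest 71, verification succeeds.

genuine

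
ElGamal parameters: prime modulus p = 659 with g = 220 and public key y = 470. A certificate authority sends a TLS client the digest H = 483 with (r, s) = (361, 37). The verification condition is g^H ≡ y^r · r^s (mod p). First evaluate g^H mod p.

194

220^2 = 48400 ≡ 293
220^4 ≡ 293^2 = 85849 ≡ 179
220^8 ≡ 179^2 = 32041 ≡ 409
220^16 ≡ 409^2 = 167281 ≡ 554
220^32 ≡ 554^2 = 306916 ≡ 481
220^64 ≡ 481^2 = 231361 ≡ 52
220^128 ≡ 52^2 = 2704 ≡ 68
220^256 ≡ 68^2 = 4624 ≡ 11
483 = 256 + 128 + 64 + 32 + 2 + 1, so 220^483 ≡ 11·68·52·481·293·220 ≡ 194 (mod 659)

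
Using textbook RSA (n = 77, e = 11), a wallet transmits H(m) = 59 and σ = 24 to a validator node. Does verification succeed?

fails

σ^2 ≡ 24^2 = 576 ≡ 37
σ^4 ≡ 37^2 = 1369 ≡ 60
σ^8 ≡ 60^2 = 3600 ≡ 58
11 = 8 + 2 + 1, so σ^11 ≡ 58·37·24 ≡ 68 (mod 77)
The recovered value 68 does not match the digest 59.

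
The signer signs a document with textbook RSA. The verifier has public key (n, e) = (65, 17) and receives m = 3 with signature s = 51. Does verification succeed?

s^2 ≡ 51^2 = 2601 ≡ 1
s^4 ≡ 1^2 = 1
s^8 ≡ 1^2 = 1
s^16 ≡ 1^2 = 1
17 = 16 + 1, so s^17 ≡ 1·51 ≡ 51 (mod 65)
51 ≠ 3, so verification fails.

fails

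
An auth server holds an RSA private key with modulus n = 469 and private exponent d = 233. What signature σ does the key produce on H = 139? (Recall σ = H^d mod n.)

377

H^2 ≡ 139^2 = 19321 ≡ 92
H^4 ≡ 92^2 = 8464 ≡ 22
H^8 ≡ 22^2 = 484 ≡ 15
H^16 ≡ 15^2 = 225
H^32 ≡ 225^2 = 50625 ≡ 442
H^64 ≡ 442^2 = 195364 ≡ 260
H^128 ≡ 260^2 = 67600 ≡ 64
233 = 128 + 64 + 32 + 8 + 1, so H^233 ≡ 64·260·442·15·139 ≡ 377 (mod 469)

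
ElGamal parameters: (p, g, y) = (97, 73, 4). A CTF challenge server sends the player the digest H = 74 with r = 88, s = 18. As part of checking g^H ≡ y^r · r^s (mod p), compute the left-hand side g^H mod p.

73^2 = 5329 ≡ 91
73^4 ≡ 91^2 = 8281 ≡ 36
73^8 ≡ 36^2 = 1296 ≡ 35
73^16 ≡ 35^2 = 1225 ≡ 61
73^32 ≡ 61^2 = 3721 ≡ 35
73^64 ≡ 35^2 = 1225 ≡ 61
74 = 64 + 8 + 2, so 73^74 ≡ 61·35·91 ≡ 91 (mod 97)

91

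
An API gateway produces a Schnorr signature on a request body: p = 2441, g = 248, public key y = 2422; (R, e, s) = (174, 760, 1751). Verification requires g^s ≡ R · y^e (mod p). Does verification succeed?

g^s mod p:
Squares mod 2441: 248^1≡248, 248^2≡479, 248^4≡2428, 248^8≡169, 248^16≡1710, 248^32≡2223, 248^64≡1145, 248^128≡208, 248^256≡1767, 248^512≡250, 248^1024≡1475
1751 = 1024 + 512 + 128 + 64 + 16 + 4 + 2 + 1, so 248^1751 ≡ 1475·250·208·1145·1710·2428·479·248 ≡ 1897 (mod 2441)
R · y^e mod p:
Squares mod 2441: 2422^1≡2422, 2422^2≡361, 2422^4≡948, 2422^8≡416, 2422^16≡2186, 2422^32≡1559, 2422^64≡1686, 2422^128≡1272, 2422^256≡2042, 2422^512≡536
760 = 512 + 128 + 64 + 32 + 16 + 8, so 2422^760 ≡ 536·1272·1686·1559·2186·416 ≡ 1035 (mod 2441)
174·1035 = 180090 ≡ 1897 (mod 2441)
1897 ≡ 1897 (mod 2441); signature holds.

passes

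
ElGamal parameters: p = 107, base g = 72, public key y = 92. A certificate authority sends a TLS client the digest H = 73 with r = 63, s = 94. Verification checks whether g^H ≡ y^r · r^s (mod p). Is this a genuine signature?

Left side g^H mod p:
Squares mod 107: 72^1≡72, 72^2≡48, 72^4≡57, 72^8≡39, 72^16≡23, 72^32≡101, 72^64≡36
73 = 64 + 8 + 1, so 72^73 ≡ 36·39·72 ≡ 80 (mod 107)
Right side y^r · r^s mod p:
Squares mod 107: 92^1≡92, 92^2≡11, 92^4≡14, 92^8≡89, 92^16≡3, 92^32≡9
63 = 32 + 16 + 8 + 4 + 2 + 1, so 92^63 ≡ 9·3·89·14·11·92 ≡ 16 (mod 107)
Squares mod 107: 63^1≡63, 63^2≡10, 63^4≡100, 63^8≡49, 63^16≡47, 63^32≡69, 63^64≡53
94 = 64 + 16 + 8 + 4 + 2, so 63^94 ≡ 53·47·49·100·10 ≡ 34 (mod 107)
16·34 = 544 ≡ 9 (mod 107)
80 ≠ 9, so verification fails.

forged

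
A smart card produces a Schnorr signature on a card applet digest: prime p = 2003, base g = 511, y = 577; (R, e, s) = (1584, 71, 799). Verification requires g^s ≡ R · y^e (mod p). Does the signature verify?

does not verify

g^s mod p:
511^2 = 261121 ≡ 731
511^4 ≡ 731^2 = 534361 ≡ 1563
511^8 ≡ 1563^2 = 2442969 ≡ 1312
511^16 ≡ 1312^2 = 1721344 ≡ 767
511^32 ≡ 767^2 = 588289 ≡ 1410
511^64 ≡ 1410^2 = 1988100 ≡ 1124
511^128 ≡ 1124^2 = 1263376 ≡ 1486
511^256 ≡ 1486^2 = 2208196 ≡ 890
511^512 ≡ 890^2 = 792100 ≡ 915
799 = 512 + 256 + 16 + 8 + 4 + 2 + 1, so 511^799 ≡ 915·890·767·1312·1563·731·511 ≡ 1830 (mod 2003)
R · y^e mod p:
577^2 = 332929 ≡ 431
577^4 ≡ 431^2 = 185761 ≡ 1485
577^8 ≡ 1485^2 = 2205225 ≡ 1925
577^16 ≡ 1925^2 = 3705625 ≡ 75
577^32 ≡ 75^2 = 5625 ≡ 1619
577^64 ≡ 1619^2 = 2621161 ≡ 1237
71 = 64 + 4 + 2 + 1, so 577^71 ≡ 1237·1485·431·577 ≡ 1020 (mod 2003)
1584·1020 = 1615680 ≡ 1262 (mod 2003)
1830 ≠ 1262; the check fails.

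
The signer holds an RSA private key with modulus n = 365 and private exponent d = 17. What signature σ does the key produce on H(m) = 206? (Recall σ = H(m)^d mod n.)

(H(m))^2 ≡ 206^2 = 42436 ≡ 96
(H(m))^4 ≡ 96^2 = 9216 ≡ 91
(H(m))^8 ≡ 91^2 = 8281 ≡ 251
(H(m))^16 ≡ 251^2 = 63001 ≡ 221
17 = 16 + 1, so (H(m))^17 ≡ 221·206 ≡ 266 (mod 365)

266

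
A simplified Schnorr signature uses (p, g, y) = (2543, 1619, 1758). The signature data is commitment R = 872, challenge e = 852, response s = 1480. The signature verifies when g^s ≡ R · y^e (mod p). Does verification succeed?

g^s mod p:
1619^2 = 2621161 ≡ 1871
1619^4 ≡ 1871^2 = 3500641 ≡ 1473
1619^8 ≡ 1473^2 = 2169729 ≡ 550
1619^16 ≡ 550^2 = 302500 ≡ 2426
1619^32 ≡ 2426^2 = 5885476 ≡ 974
1619^64 ≡ 974^2 = 948676 ≡ 137
1619^128 ≡ 137^2 = 18769 ≡ 968
1619^256 ≡ 968^2 = 937024 ≡ 1200
1619^512 ≡ 1200^2 = 1440000 ≡ 662
1619^1024 ≡ 662^2 = 438244 ≡ 848
1480 = 1024 + 256 + 128 + 64 + 8, so 1619^1480 ≡ 848·1200·968·137·550 ≡ 1418 (mod 2543)
R · y^e mod p:
1758^2 = 3090564 ≡ 819
1758^4 ≡ 819^2 = 670761 ≡ 1952
1758^8 ≡ 1952^2 = 3810304 ≡ 890
1758^16 ≡ 890^2 = 792100 ≡ 1227
1758^32 ≡ 1227^2 = 1505529 ≡ 73
1758^64 ≡ 73^2 = 5329 ≡ 243
1758^128 ≡ 243^2 = 59049 ≡ 560
1758^256 ≡ 560^2 = 313600 ≡ 811
1758^512 ≡ 811^2 = 657721 ≡ 1627
852 = 512 + 256 + 64 + 16 + 4, so 1758^852 ≡ 1627·811·243·1227·1952 ≡ 964 (mod 2543)
872·964 = 840608 ≡ 1418 (mod 2543)
1418 ≡ 1418 (mod 2543); signature holds.

passes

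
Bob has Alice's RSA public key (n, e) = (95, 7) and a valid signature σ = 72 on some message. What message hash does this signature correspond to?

σ^2 ≡ 72^2 = 5184 ≡ 54
σ^4 ≡ 54^2 = 2916 ≡ 66
7 = 4 + 2 + 1, so σ^7 ≡ 66·54·72 ≡ 13 (mod 95)

13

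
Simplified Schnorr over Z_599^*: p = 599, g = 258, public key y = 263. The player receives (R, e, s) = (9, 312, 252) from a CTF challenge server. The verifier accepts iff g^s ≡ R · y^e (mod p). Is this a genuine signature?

g^s mod p:
Squares mod 599: 258^1≡258, 258^2≡75, 258^4≡234, 258^8≡247, 258^16≡510, 258^32≡134, 258^64≡585, 258^128≡196
252 = 128 + 64 + 32 + 16 + 8 + 4, so 258^252 ≡ 196·585·134·510·247·234 ≡ 328 (mod 599)
R · y^e mod p:
Squares mod 599: 263^1≡263, 263^2≡284, 263^4≡390, 263^8≡553, 263^16≡319, 263^32≡530, 263^64≡568, 263^128≡362, 263^256≡462
312 = 256 + 32 + 16 + 8, so 263^312 ≡ 462·530·319·553 ≡ 103 (mod 599)
9·103 = 927 ≡ 328 (mod 599)
328 ≡ 328 (mod 599); signature holds.

genuine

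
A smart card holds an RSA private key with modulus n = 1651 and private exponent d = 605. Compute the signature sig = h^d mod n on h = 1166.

1355

Squares mod 1651: h^1≡1166, h^2≡783, h^4≡568, h^8≡679, h^16≡412, h^32≡1342, h^64≡1374, h^128≡783, h^256≡568, h^512≡679
605 = 512 + 64 + 16 + 8 + 4 + 1, so h^605 ≡ 679·1374·412·679·568·1166 ≡ 1355 (mod 1651)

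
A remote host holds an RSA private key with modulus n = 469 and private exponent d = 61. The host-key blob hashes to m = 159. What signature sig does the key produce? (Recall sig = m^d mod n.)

Squares mod 469: m^1≡159, m^2≡424, m^4≡149, m^8≡158, m^16≡107, m^32≡193
61 = 32 + 16 + 8 + 4 + 1, so m^61 ≡ 193·107·158·149·159 ≡ 397 (mod 469)

397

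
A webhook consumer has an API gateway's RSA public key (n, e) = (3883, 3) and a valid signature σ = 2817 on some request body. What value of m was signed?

716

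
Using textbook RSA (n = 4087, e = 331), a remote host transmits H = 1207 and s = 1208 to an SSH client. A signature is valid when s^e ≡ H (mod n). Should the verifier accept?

reject

s^331 mod 4087 = 1208
1208 ≠ 1207, so verification fails.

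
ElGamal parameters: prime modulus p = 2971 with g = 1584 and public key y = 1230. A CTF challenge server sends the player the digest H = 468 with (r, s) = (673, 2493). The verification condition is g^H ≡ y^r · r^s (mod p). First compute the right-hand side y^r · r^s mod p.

1155

1230^2 = 1512900 ≡ 661
1230^4 ≡ 661^2 = 436921 ≡ 184
1230^8 ≡ 184^2 = 33856 ≡ 1175
1230^16 ≡ 1175^2 = 1380625 ≡ 2081
1230^32 ≡ 2081^2 = 4330561 ≡ 1814
1230^64 ≡ 1814^2 = 3290596 ≡ 1699
1230^128 ≡ 1699^2 = 2886601 ≡ 1760
1230^256 ≡ 1760^2 = 3097600 ≡ 1818
1230^512 ≡ 1818^2 = 3305124 ≡ 1372
673 = 512 + 128 + 32 + 1, so 1230^673 ≡ 1372·1760·1814·1230 ≡ 703 (mod 2971)
673^2 = 452929 ≡ 1337
673^4 ≡ 1337^2 = 1787569 ≡ 1998
673^8 ≡ 1998^2 = 3992004 ≡ 1951
673^16 ≡ 1951^2 = 3806401 ≡ 550
673^32 ≡ 550^2 = 302500 ≡ 2429
673^64 ≡ 2429^2 = 5900041 ≡ 2606
673^128 ≡ 2606^2 = 6791236 ≡ 2501
673^256 ≡ 2501^2 = 6255001 ≡ 1046
673^512 ≡ 1046^2 = 1094116 ≡ 788
673^1024 ≡ 788^2 = 620944 ≡ 5
673^2048 ≡ 5^2 = 25
2493 = 2048 + 256 + 128 + 32 + 16 + 8 + 4 + 1, so 673^2493 ≡ 25·1046·2501·2429·550·1951·1998·673 ≡ 27 (mod 2971)
y^r · r^s ≡ 703·27 = 18981 ≡ 1155 (mod 2971)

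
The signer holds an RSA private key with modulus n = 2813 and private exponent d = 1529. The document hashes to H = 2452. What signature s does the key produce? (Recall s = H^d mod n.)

1428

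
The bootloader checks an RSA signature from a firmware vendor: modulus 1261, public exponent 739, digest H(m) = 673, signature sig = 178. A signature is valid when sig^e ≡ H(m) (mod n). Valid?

no

sig^739 mod 1261 = 113
113 ≠ 673, so verification fails.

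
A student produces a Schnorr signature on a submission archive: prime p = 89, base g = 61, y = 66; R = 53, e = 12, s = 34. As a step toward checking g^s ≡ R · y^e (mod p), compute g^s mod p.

69

61^2 = 3721 ≡ 72
61^4 ≡ 72^2 = 5184 ≡ 22
61^8 ≡ 22^2 = 484 ≡ 39
61^16 ≡ 39^2 = 1521 ≡ 8
61^32 ≡ 8^2 = 64
34 = 32 + 2, so 61^34 ≡ 64·72 ≡ 69 (mod 89)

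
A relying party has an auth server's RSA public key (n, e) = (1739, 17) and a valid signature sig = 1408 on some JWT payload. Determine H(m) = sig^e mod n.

Squares mod 1739: sig^1≡1408, sig^2≡4, sig^4≡16, sig^8≡256, sig^16≡1193
17 = 16 + 1, so sig^17 ≡ 1193·1408 ≡ 1609 (mod 1739)

1609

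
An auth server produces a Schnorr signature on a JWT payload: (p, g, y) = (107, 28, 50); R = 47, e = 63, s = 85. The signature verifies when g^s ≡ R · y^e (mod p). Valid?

yes

g^s mod p:
Squares mod 107: 28^1≡28, 28^2≡35, 28^4≡48, 28^8≡57, 28^16≡39, 28^32≡23, 28^64≡101
85 = 64 + 16 + 4 + 1, so 28^85 ≡ 101·39·48·28 ≡ 84 (mod 107)
R · y^e mod p:
Squares mod 107: 50^1≡50, 50^2≡39, 50^4≡23, 50^8≡101, 50^16≡36, 50^32≡12
63 = 32 + 16 + 8 + 4 + 2 + 1, so 50^63 ≡ 12·36·101·23·39·50 ≡ 20 (mod 107)
47·20 = 940 ≡ 84 (mod 107)
84 ≡ 84 (mod 107); signature holds.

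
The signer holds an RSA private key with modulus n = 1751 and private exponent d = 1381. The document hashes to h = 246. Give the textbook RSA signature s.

h^2 ≡ 246^2 = 60516 ≡ 982
h^4 ≡ 982^2 = 964324 ≡ 1274
h^8 ≡ 1274^2 = 1623076 ≡ 1650
h^16 ≡ 1650^2 = 2722500 ≡ 1446
h^32 ≡ 1446^2 = 2090916 ≡ 222
h^64 ≡ 222^2 = 49284 ≡ 256
h^128 ≡ 256^2 = 65536 ≡ 749
h^256 ≡ 749^2 = 561001 ≡ 681
h^512 ≡ 681^2 = 463761 ≡ 1497
h^1024 ≡ 1497^2 = 2241009 ≡ 1480
1381 = 1024 + 256 + 64 + 32 + 4 + 1, so h^1381 ≡ 1480·681·256·222·1274·246 ≡ 1301 (mod 1751)

1301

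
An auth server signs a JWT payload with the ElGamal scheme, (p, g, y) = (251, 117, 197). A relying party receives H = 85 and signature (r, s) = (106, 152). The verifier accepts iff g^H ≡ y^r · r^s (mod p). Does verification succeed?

fails

Left side g^H mod p:
117^2 = 13689 ≡ 135
117^4 ≡ 135^2 = 18225 ≡ 153
117^8 ≡ 153^2 = 23409 ≡ 66
117^16 ≡ 66^2 = 4356 ≡ 89
117^32 ≡ 89^2 = 7921 ≡ 140
117^64 ≡ 140^2 = 19600 ≡ 22
85 = 64 + 16 + 4 + 1, so 117^85 ≡ 22·89·153·117 ≡ 16 (mod 251)
Right side y^r · r^s mod p:
197^2 = 38809 ≡ 155
197^4 ≡ 155^2 = 24025 ≡ 180
197^8 ≡ 180^2 = 32400 ≡ 21
197^16 ≡ 21^2 = 441 ≡ 190
197^32 ≡ 190^2 = 36100 ≡ 207
197^64 ≡ 207^2 = 42849 ≡ 179
106 = 64 + 32 + 8 + 2, so 197^106 ≡ 179·207·21·155 ≡ 7 (mod 251)
106^2 = 11236 ≡ 192
106^4 ≡ 192^2 = 36864 ≡ 218
106^8 ≡ 218^2 = 47524 ≡ 85
106^16 ≡ 85^2 = 7225 ≡ 197
106^32 ≡ 197^2 = 38809 ≡ 155
106^64 ≡ 155^2 = 24025 ≡ 180
106^128 ≡ 180^2 = 32400 ≡ 21
152 = 128 + 16 + 8, so 106^152 ≡ 21·197·85 ≡ 245 (mod 251)
7·245 = 1715 ≡ 209 (mod 251)
16 ≠ 209, so verification fails.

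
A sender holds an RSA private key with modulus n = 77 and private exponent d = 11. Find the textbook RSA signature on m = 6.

6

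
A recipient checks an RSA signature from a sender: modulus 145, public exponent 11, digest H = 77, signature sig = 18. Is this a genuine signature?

genuine

sig^2 ≡ 18^2 = 324 ≡ 34
sig^4 ≡ 34^2 = 1156 ≡ 141
sig^8 ≡ 141^2 = 19881 ≡ 16
11 = 8 + 2 + 1, so sig^11 ≡ 16·34·18 ≡ 77 (mod 145)
77 = H, so the signature checks out.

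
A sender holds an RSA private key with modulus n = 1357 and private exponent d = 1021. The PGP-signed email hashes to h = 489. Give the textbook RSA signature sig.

315

h^2 ≡ 489^2 = 239121 ≡ 289
h^4 ≡ 289^2 = 83521 ≡ 744
h^8 ≡ 744^2 = 553536 ≡ 1237
h^16 ≡ 1237^2 = 1530169 ≡ 830
h^32 ≡ 830^2 = 688900 ≡ 901
h^64 ≡ 901^2 = 811801 ≡ 315
h^128 ≡ 315^2 = 99225 ≡ 164
h^256 ≡ 164^2 = 26896 ≡ 1113
h^512 ≡ 1113^2 = 1238769 ≡ 1185
1021 = 512 + 256 + 128 + 64 + 32 + 16 + 8 + 4 + 1, so h^1021 ≡ 1185·1113·164·315·901·830·1237·744·489 ≡ 315 (mod 1357)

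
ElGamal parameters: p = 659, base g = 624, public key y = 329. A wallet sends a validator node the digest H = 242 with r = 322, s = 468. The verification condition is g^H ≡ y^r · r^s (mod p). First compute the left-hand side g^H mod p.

Squares mod 659: 624^1≡624, 624^2≡566, 624^4≡82, 624^8≡134, 624^16≡163, 624^32≡209, 624^64≡187, 624^128≡42
242 = 128 + 64 + 32 + 16 + 2, so 624^242 ≡ 42·187·209·163·566 ≡ 166 (mod 659)

166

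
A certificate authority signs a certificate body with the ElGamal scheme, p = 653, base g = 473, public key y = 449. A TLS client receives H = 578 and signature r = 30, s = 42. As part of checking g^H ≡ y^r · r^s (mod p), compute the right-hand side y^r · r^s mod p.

456

Squares mod 653: 449^1≡449, 449^2≡477, 449^4≡285, 449^8≡253, 449^16≡15
30 = 16 + 8 + 4 + 2, so 449^30 ≡ 15·253·285·477 ≡ 136 (mod 653)
Squares mod 653: 30^1≡30, 30^2≡247, 30^4≡280, 30^8≡40, 30^16≡294, 30^32≡240
42 = 32 + 8 + 2, so 30^42 ≡ 240·40·247 ≡ 157 (mod 653)
y^r · r^s ≡ 136·157 = 21352 ≡ 456 (mod 653)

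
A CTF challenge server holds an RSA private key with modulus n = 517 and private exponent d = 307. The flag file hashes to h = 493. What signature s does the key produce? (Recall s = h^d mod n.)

h^2 ≡ 493^2 = 243049 ≡ 59
h^4 ≡ 59^2 = 3481 ≡ 379
h^8 ≡ 379^2 = 143641 ≡ 432
h^16 ≡ 432^2 = 186624 ≡ 504
h^32 ≡ 504^2 = 254016 ≡ 169
h^64 ≡ 169^2 = 28561 ≡ 126
h^128 ≡ 126^2 = 15876 ≡ 366
h^256 ≡ 366^2 = 133956 ≡ 53
307 = 256 + 32 + 16 + 2 + 1, so h^307 ≡ 53·169·504·59·493 ≡ 367 (mod 517)

367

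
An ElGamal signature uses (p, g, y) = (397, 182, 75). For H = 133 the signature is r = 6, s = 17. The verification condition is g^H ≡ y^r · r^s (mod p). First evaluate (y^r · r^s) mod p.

379

75^2 = 5625 ≡ 67
75^4 ≡ 67^2 = 4489 ≡ 122
6 = 4 + 2, so 75^6 ≡ 122·67 ≡ 234 (mod 397)
6^2 = 36
6^4 ≡ 36^2 = 1296 ≡ 105
6^8 ≡ 105^2 = 11025 ≡ 306
6^16 ≡ 306^2 = 93636 ≡ 341
17 = 16 + 1, so 6^17 ≡ 341·6 ≡ 61 (mod 397)
y^r · r^s ≡ 234·61 = 14274 ≡ 379 (mod 397)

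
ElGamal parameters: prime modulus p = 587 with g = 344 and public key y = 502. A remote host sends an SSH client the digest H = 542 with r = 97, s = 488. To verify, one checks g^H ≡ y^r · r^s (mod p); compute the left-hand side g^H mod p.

409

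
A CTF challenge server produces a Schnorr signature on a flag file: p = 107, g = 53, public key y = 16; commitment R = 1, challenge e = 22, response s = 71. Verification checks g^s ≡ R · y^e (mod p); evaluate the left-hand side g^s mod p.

53^71 mod 107 = 89

89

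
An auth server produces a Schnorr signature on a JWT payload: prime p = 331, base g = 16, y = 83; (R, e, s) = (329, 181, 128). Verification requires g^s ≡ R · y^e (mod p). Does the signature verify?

does not verify

g^s mod p:
16^2 = 256
16^4 ≡ 256^2 = 65536 ≡ 329
16^8 ≡ 329^2 = 108241 ≡ 4
16^16 ≡ 4^2 = 16
16^32 ≡ 16^2 = 256
16^64 ≡ 256^2 = 65536 ≡ 329
16^128 ≡ 329^2 = 108241 ≡ 4
R · y^e mod p:
83^2 = 6889 ≡ 269
83^4 ≡ 269^2 = 72361 ≡ 203
83^8 ≡ 203^2 = 41209 ≡ 165
83^16 ≡ 165^2 = 27225 ≡ 83
83^32 ≡ 83^2 = 6889 ≡ 269
83^64 ≡ 269^2 = 72361 ≡ 203
83^128 ≡ 203^2 = 41209 ≡ 165
181 = 128 + 32 + 16 + 4 + 1, so 83^181 ≡ 165·269·83·203·83 ≡ 83 (mod 331)
329·83 = 27307 ≡ 165 (mod 331)
4 ≠ 165; the check fails.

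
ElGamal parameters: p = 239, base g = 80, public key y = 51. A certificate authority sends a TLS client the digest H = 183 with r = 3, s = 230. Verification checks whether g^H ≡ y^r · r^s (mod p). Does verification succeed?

Left side g^H mod p:
Squares mod 239: 80^1≡80, 80^2≡186, 80^4≡180, 80^8≡135, 80^16≡61, 80^32≡136, 80^64≡93, 80^128≡45
183 = 128 + 32 + 16 + 4 + 2 + 1, so 80^183 ≡ 45·136·61·180·186·80 ≡ 93 (mod 239)
Right side y^r · r^s mod p:
Squares mod 239: 51^1≡51, 51^2≡211
3 = 2 + 1, so 51^3 ≡ 211·51 ≡ 6 (mod 239)
Squares mod 239: 3^1≡3, 3^2≡9, 3^4≡81, 3^8≡108, 3^16≡192, 3^32≡58, 3^64≡18, 3^128≡85
230 = 128 + 64 + 32 + 4 + 2, so 3^230 ≡ 85·18·58·81·9 ≡ 135 (mod 239)
6·135 = 810 ≡ 93 (mod 239)
93 ≡ 93 (mod 239), so the signature is genuine.

passes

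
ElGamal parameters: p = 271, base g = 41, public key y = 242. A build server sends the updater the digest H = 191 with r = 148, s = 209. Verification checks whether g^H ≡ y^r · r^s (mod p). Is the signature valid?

valid

Left side g^H mod p:
41^191 mod 271 = 141
Right side y^r · r^s mod p:
242^148 mod 271 = 242
148^209 mod 271 = 154
242·154 = 37268 ≡ 141 (mod 271)
141 ≡ 141 (mod 271), so the signature is genuine.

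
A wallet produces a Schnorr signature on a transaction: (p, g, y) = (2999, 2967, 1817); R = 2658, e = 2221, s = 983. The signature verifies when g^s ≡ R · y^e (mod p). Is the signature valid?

g^s mod p:
2967^983 mod 2999 = 587
R · y^e mod p:
1817^2221 mod 2999 = 1619
2658·1619 = 4303302 ≡ 2736 (mod 2999)
587 ≠ 2736; the check fails.

invalid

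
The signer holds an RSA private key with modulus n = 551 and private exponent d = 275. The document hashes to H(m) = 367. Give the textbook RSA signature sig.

366

(H(m))^275 mod 551 = 366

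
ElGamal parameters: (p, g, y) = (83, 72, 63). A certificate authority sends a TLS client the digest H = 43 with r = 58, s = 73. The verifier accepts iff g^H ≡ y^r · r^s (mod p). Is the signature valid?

Left side g^H mod p:
Squares mod 83: 72^1≡72, 72^2≡38, 72^4≡33, 72^8≡10, 72^16≡17, 72^32≡40
43 = 32 + 8 + 2 + 1, so 72^43 ≡ 40·10·38·72 ≡ 45 (mod 83)
Right side y^r · r^s mod p:
Squares mod 83: 63^1≡63, 63^2≡68, 63^4≡59, 63^8≡78, 63^16≡25, 63^32≡44
58 = 32 + 16 + 8 + 2, so 63^58 ≡ 44·25·78·68 ≡ 81 (mod 83)
Squares mod 83: 58^1≡58, 58^2≡44, 58^4≡27, 58^8≡65, 58^16≡75, 58^32≡64, 58^64≡29
73 = 64 + 8 + 1, so 58^73 ≡ 29·65·58 ≡ 19 (mod 83)
81·19 = 1539 ≡ 45 (mod 83)
45 ≡ 45 (mod 83), so the signature is genuine.

valid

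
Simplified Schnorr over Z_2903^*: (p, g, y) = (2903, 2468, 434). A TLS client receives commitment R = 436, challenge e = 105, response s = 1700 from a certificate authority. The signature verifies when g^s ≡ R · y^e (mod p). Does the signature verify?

verifies

g^s mod p:
2468^1700 mod 2903 = 2032
R · y^e mod p:
434^105 mod 2903 = 2375
436·2375 = 1035500 ≡ 2032 (mod 2903)
2032 ≡ 2032 (mod 2903); signature holds.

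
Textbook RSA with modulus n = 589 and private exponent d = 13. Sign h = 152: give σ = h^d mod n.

h^2 ≡ 152^2 = 23104 ≡ 133
h^4 ≡ 133^2 = 17689 ≡ 19
h^8 ≡ 19^2 = 361
13 = 8 + 4 + 1, so h^13 ≡ 361·19·152 ≡ 38 (mod 589)

38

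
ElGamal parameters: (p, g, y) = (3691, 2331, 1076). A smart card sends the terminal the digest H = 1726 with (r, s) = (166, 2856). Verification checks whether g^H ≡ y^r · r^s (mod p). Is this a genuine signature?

Left side g^H mod p:
Squares mod 3691: 2331^1≡2331, 2331^2≡409, 2331^4≡1186, 2331^8≡325, 2331^16≡2277, 2331^32≡2565, 2331^64≡1863, 2331^128≡1229, 2331^256≡822, 2331^512≡231, 2331^1024≡1687
1726 = 1024 + 512 + 128 + 32 + 16 + 8 + 4 + 2, so 2331^1726 ≡ 1687·231·1229·2565·2277·325·1186·409 ≡ 690 (mod 3691)
Right side y^r · r^s mod p:
Squares mod 3691: 1076^1≡1076, 1076^2≡2493, 1076^4≡3096, 1076^8≡3380, 1076^16≡755, 1076^32≡1611, 1076^64≡548, 1076^128≡1333
166 = 128 + 32 + 4 + 2, so 1076^166 ≡ 1333·1611·3096·2493 ≡ 1282 (mod 3691)
Squares mod 3691: 166^1≡166, 166^2≡1719, 166^4≡2161, 166^8≡806, 166^16≡20, 166^32≡400, 166^64≡1287, 166^128≡2801, 166^256≡2226, 166^512≡1754, 166^1024≡1913, 166^2048≡1788
2856 = 2048 + 512 + 256 + 32 + 8, so 166^2856 ≡ 1788·1754·2226·400·806 ≡ 1204 (mod 3691)
1282·1204 = 1543528 ≡ 690 (mod 3691)
690 ≡ 690 (mod 3691), so the signature is genuine.

genuine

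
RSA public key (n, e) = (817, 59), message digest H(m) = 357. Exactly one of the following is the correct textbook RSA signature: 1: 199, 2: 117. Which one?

Candidate 1: Squares mod 817: 199^1≡199, 199^2≡385, 199^4≡348, 199^8≡188, 199^16≡213, 199^32≡434; 59 = 32 + 16 + 8 + 2 + 1, so 199^59 ≡ 434·213·188·385·199 ≡ 548 (mod 817)
Candidate 2: Squares mod 817: 117^1≡117, 117^2≡617, 117^4≡784, 117^8≡272, 117^16≡454, 117^32≡232; 59 = 32 + 16 + 8 + 2 + 1, so 117^59 ≡ 232·454·272·617·117 ≡ 357 (mod 817)
  → matches H(m) = 357

2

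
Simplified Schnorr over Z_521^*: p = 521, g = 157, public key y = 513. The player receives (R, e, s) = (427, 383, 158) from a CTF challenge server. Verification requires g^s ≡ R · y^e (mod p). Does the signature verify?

g^s mod p:
157^2 = 24649 ≡ 162
157^4 ≡ 162^2 = 26244 ≡ 194
157^8 ≡ 194^2 = 37636 ≡ 124
157^16 ≡ 124^2 = 15376 ≡ 267
157^32 ≡ 267^2 = 71289 ≡ 433
157^64 ≡ 433^2 = 187489 ≡ 450
157^128 ≡ 450^2 = 202500 ≡ 352
158 = 128 + 16 + 8 + 4 + 2, so 157^158 ≡ 352·267·124·194·162 ≡ 452 (mod 521)
R · y^e mod p:
513^2 = 263169 ≡ 64
513^4 ≡ 64^2 = 4096 ≡ 449
513^8 ≡ 449^2 = 201601 ≡ 495
513^16 ≡ 495^2 = 245025 ≡ 155
513^32 ≡ 155^2 = 24025 ≡ 59
513^64 ≡ 59^2 = 3481 ≡ 355
513^128 ≡ 355^2 = 126025 ≡ 464
513^256 ≡ 464^2 = 215296 ≡ 123
383 = 256 + 64 + 32 + 16 + 8 + 4 + 2 + 1, so 513^383 ≡ 123·355·59·155·495·449·64·513 ≡ 160 (mod 521)
427·160 = 68320 ≡ 69 (mod 521)
452 ≠ 69; the check fails.

does not verify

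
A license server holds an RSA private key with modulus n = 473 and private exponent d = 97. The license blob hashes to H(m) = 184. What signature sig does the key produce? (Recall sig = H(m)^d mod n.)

46

(H(m))^2 ≡ 184^2 = 33856 ≡ 273
(H(m))^4 ≡ 273^2 = 74529 ≡ 268
(H(m))^8 ≡ 268^2 = 71824 ≡ 401
(H(m))^16 ≡ 401^2 = 160801 ≡ 454
(H(m))^32 ≡ 454^2 = 206116 ≡ 361
(H(m))^64 ≡ 361^2 = 130321 ≡ 246
97 = 64 + 32 + 1, so (H(m))^97 ≡ 246·361·184 ≡ 46 (mod 473)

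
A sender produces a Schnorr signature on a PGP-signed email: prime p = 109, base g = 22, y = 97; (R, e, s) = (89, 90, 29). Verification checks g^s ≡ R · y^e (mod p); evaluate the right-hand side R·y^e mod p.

Squares mod 109: 97^1≡97, 97^2≡35, 97^4≡26, 97^8≡22, 97^16≡48, 97^32≡15, 97^64≡7
90 = 64 + 16 + 8 + 2, so 97^90 ≡ 7·48·22·35 ≡ 63 (mod 109)
R · y^e ≡ 89·63 = 5607 ≡ 48 (mod 109)

48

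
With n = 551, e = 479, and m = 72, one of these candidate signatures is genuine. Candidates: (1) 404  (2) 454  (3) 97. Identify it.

Candidate 1: Squares mod 551: 404^1≡404, 404^2≡120, 404^4≡74, 404^8≡517, 404^16≡54, 404^32≡161, 404^64≡24, 404^128≡25, 404^256≡74; 479 = 256 + 128 + 64 + 16 + 8 + 4 + 2 + 1, so 404^479 ≡ 74·25·24·54·517·74·120·404 ≡ 253 (mod 551)
Candidate 2: Squares mod 551: 454^1≡454, 454^2≡42, 454^4≡111, 454^8≡199, 454^16≡480, 454^32≡82, 454^64≡112, 454^128≡422, 454^256≡111; 479 = 256 + 128 + 64 + 16 + 8 + 4 + 2 + 1, so 454^479 ≡ 111·422·112·480·199·111·42·454 ≡ 479 (mod 551)
Candidate 3: Squares mod 551: 97^1≡97, 97^2≡42, 97^4≡111, 97^8≡199, 97^16≡480, 97^32≡82, 97^64≡112, 97^128≡422, 97^256≡111; 479 = 256 + 128 + 64 + 16 + 8 + 4 + 2 + 1, so 97^479 ≡ 111·422·112·480·199·111·42·97 ≡ 72 (mod 551)
  → matches m = 72

3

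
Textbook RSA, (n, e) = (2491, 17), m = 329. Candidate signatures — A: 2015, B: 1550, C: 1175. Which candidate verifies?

Candidate A: Squares mod 2491: 2015^1≡2015, 2015^2≡2386, 2015^4≡1061, 2015^8≡2280, 2015^16≡2174; 17 = 16 + 1, so 2015^17 ≡ 2174·2015 ≡ 1432 (mod 2491)
Candidate B: Squares mod 2491: 1550^1≡1550, 1550^2≡1176, 1550^4≡471, 1550^8≡142, 1550^16≡236; 17 = 16 + 1, so 1550^17 ≡ 236·1550 ≡ 2114 (mod 2491)
Candidate C: Squares mod 2491: 1175^1≡1175, 1175^2≡611, 1175^4≡2162, 1175^8≡1128, 1175^16≡1974; 17 = 16 + 1, so 1175^17 ≡ 1974·1175 ≡ 329 (mod 2491)
  → matches m = 329

C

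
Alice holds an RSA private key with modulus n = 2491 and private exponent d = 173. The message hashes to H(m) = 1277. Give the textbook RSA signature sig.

Squares mod 2491: (H(m))^1≡1277, (H(m))^2≡1615, (H(m))^4≡148, (H(m))^8≡1976, (H(m))^16≡1179, (H(m))^32≡63, (H(m))^64≡1478, (H(m))^128≡2368
173 = 128 + 32 + 8 + 4 + 1, so (H(m))^173 ≡ 2368·63·1976·148·1277 ≡ 860 (mod 2491)

860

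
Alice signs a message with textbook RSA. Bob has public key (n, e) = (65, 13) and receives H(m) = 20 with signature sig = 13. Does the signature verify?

sig^2 ≡ 13^2 = 169 ≡ 39
sig^4 ≡ 39^2 = 1521 ≡ 26
sig^8 ≡ 26^2 = 676 ≡ 26
13 = 8 + 4 + 1, so sig^13 ≡ 26·26·13 ≡ 13 (mod 65)
The recovered value 13 does not match the digest 20.

does not verify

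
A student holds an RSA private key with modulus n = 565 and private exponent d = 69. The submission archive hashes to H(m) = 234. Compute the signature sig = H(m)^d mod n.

14

Squares mod 565: (H(m))^1≡234, (H(m))^2≡516, (H(m))^4≡141, (H(m))^8≡106, (H(m))^16≡501, (H(m))^32≡141, (H(m))^64≡106
69 = 64 + 4 + 1, so (H(m))^69 ≡ 106·141·234 ≡ 14 (mod 565)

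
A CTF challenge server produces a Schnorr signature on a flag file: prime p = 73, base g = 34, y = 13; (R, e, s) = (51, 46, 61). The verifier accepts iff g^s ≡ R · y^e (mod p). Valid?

no

g^s mod p:
Squares mod 73: 34^1≡34, 34^2≡61, 34^4≡71, 34^8≡4, 34^16≡16, 34^32≡37
61 = 32 + 16 + 8 + 4 + 1, so 34^61 ≡ 37·16·4·71·34 ≡ 14 (mod 73)
R · y^e mod p:
Squares mod 73: 13^1≡13, 13^2≡23, 13^4≡18, 13^8≡32, 13^16≡2, 13^32≡4
46 = 32 + 8 + 4 + 2, so 13^46 ≡ 4·32·18·23 ≡ 67 (mod 73)
51·67 = 3417 ≡ 59 (mod 73)
14 ≠ 59; the check fails.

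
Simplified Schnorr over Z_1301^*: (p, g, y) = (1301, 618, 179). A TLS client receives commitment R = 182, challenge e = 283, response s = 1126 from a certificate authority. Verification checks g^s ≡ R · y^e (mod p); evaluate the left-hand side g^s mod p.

1202

618^2 = 381924 ≡ 731
618^4 ≡ 731^2 = 534361 ≡ 951
618^8 ≡ 951^2 = 904401 ≡ 206
618^16 ≡ 206^2 = 42436 ≡ 804
618^32 ≡ 804^2 = 646416 ≡ 1120
618^64 ≡ 1120^2 = 1254400 ≡ 236
618^128 ≡ 236^2 = 55696 ≡ 1054
618^256 ≡ 1054^2 = 1110916 ≡ 1163
618^512 ≡ 1163^2 = 1352569 ≡ 830
618^1024 ≡ 830^2 = 688900 ≡ 671
1126 = 1024 + 64 + 32 + 4 + 2, so 618^1126 ≡ 671·236·1120·951·731 ≡ 1202 (mod 1301)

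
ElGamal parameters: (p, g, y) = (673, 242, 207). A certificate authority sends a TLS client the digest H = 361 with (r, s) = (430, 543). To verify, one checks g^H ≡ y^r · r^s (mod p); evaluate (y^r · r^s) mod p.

207^2 = 42849 ≡ 450
207^4 ≡ 450^2 = 202500 ≡ 600
207^8 ≡ 600^2 = 360000 ≡ 618
207^16 ≡ 618^2 = 381924 ≡ 333
207^32 ≡ 333^2 = 110889 ≡ 517
207^64 ≡ 517^2 = 267289 ≡ 108
207^128 ≡ 108^2 = 11664 ≡ 223
207^256 ≡ 223^2 = 49729 ≡ 600
430 = 256 + 128 + 32 + 8 + 4 + 2, so 207^430 ≡ 600·223·517·618·600·450 ≡ 151 (mod 673)
430^2 = 184900 ≡ 498
430^4 ≡ 498^2 = 248004 ≡ 340
430^8 ≡ 340^2 = 115600 ≡ 517
430^16 ≡ 517^2 = 267289 ≡ 108
430^32 ≡ 108^2 = 11664 ≡ 223
430^64 ≡ 223^2 = 49729 ≡ 600
430^128 ≡ 600^2 = 360000 ≡ 618
430^256 ≡ 618^2 = 381924 ≡ 333
430^512 ≡ 333^2 = 110889 ≡ 517
543 = 512 + 16 + 8 + 4 + 2 + 1, so 430^543 ≡ 517·108·517·340·498·430 ≡ 85 (mod 673)
y^r · r^s ≡ 151·85 = 12835 ≡ 48 (mod 673)

48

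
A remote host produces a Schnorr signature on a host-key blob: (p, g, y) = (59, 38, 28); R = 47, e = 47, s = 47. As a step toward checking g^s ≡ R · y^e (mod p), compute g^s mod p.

38^2 = 1444 ≡ 28
38^4 ≡ 28^2 = 784 ≡ 17
38^8 ≡ 17^2 = 289 ≡ 53
38^16 ≡ 53^2 = 2809 ≡ 36
38^32 ≡ 36^2 = 1296 ≡ 57
47 = 32 + 8 + 4 + 2 + 1, so 38^47 ≡ 57·53·17·28·38 ≡ 54 (mod 59)

54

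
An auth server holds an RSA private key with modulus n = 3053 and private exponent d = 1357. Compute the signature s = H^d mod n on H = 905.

Squares mod 3053: H^1≡905, H^2≡821, H^4≡2381, H^8≡2793, H^16≡434, H^32≡2123, H^64≡901, H^128≡2756, H^256≡2725, H^512≡729, H^1024≡219
1357 = 1024 + 256 + 64 + 8 + 4 + 1, so H^1357 ≡ 219·2725·901·2793·2381·905 ≡ 1914 (mod 3053)

1914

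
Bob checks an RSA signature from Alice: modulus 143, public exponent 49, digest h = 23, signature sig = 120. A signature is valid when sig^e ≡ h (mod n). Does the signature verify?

does not verify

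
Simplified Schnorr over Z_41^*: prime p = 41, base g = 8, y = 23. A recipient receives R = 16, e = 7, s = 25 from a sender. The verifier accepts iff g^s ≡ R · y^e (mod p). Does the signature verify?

does not verify

g^s mod p:
8^25 mod 41 = 9
R · y^e mod p:
23^7 mod 41 = 4
16·4 = 64 ≡ 23 (mod 41)
9 ≠ 23; the check fails.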